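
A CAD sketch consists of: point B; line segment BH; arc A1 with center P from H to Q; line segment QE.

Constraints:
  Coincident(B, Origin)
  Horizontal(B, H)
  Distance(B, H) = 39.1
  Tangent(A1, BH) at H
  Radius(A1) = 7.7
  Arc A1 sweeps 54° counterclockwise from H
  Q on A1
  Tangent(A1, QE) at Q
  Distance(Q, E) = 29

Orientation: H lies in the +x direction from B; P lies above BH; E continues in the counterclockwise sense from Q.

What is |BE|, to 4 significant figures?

67.82

B is at the origin; B and H share the same y with |BH| = 39.1 and H on the +x side, so H = (39.10, 0.000). Tangency of A1 to BH means the radius PH is perpendicular to BH, so P = H + (0, 7.7) = (39.10, 7.700). On A1, H sits at bearing -90° from P; a 54° counterclockwise sweep puts Q at bearing -36°, so Q = P + 7.7·(cos -36°, sin -36°) = (45.33, 3.174). A1 meets QE tangentially, so PQ is at right angles to QE, so QE runs along (−sin -36°, cos -36°); with |QE| = 29.0, E = (62.38, 26.64). Then |BE| = |E − B| = 67.82.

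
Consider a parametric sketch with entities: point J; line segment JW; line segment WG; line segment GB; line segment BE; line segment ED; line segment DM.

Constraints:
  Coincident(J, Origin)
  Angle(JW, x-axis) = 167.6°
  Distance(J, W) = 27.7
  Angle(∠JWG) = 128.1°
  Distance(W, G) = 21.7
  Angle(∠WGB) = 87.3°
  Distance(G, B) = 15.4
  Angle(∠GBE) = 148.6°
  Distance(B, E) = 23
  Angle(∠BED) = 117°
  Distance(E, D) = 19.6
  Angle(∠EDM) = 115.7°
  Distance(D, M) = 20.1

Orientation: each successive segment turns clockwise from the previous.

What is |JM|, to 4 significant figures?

8.869

J is at the origin; JW runs at 167.6° with length 27.7, so W = (-27.05, 5.948). ∠JWG = 128.1° gives WG at 115.7° from the x-axis; with |WG| = 21.7, G = (-36.46, 25.50). ∠WGB = 87.3° gives GB at 23.00° from the x-axis; with |GB| = 15.4, B = (-22.29, 31.52). ∠GBE = 148.6° gives BE at -8.400° from the x-axis; with |BE| = 23.0, E = (0.4648, 28.16). ∠BED = 117.0° gives ED at -71.40° from the x-axis; with |ED| = 19.6, D = (6.716, 9.583). ∠EDM = 115.7° gives DM at -135.7° from the x-axis; with |DM| = 20.1, M = (-7.669, -4.456). Then |JM| = |M − J| = 8.869.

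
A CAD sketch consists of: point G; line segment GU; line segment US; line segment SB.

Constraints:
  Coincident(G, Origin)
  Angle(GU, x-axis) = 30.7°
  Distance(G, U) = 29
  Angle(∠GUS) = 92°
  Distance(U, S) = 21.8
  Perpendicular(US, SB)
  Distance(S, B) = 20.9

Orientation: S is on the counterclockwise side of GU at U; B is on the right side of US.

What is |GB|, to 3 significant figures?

54.9

G is at the origin; GU runs at 30.7° with length 29.0, so U = 29.0·(cos 30.7°, sin 30.7°) = (24.9, 14.8). ∠GUS = 92.0°, so US runs at 30.7° + (180° − 92.0°) = 119° from the x-axis; with |US| = 21.8, S = U + 21.8·(cos 119°, sin 119°) = (14.5, 33.9). The perpendicularity gives SB at right angles to US; with |SB| = 20.9 on the right of US, B = S + 20.9·(0.877, 0.480) = (32.8, 44.0). Then |GB| = |B − G| = 54.9.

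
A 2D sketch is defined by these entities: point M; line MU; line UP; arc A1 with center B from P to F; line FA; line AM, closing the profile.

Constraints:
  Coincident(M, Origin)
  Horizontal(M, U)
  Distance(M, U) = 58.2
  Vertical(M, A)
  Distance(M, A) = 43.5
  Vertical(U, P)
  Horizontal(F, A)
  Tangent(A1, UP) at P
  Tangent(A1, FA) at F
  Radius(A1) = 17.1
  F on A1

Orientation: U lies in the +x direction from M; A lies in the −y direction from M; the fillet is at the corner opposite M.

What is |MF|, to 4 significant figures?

59.85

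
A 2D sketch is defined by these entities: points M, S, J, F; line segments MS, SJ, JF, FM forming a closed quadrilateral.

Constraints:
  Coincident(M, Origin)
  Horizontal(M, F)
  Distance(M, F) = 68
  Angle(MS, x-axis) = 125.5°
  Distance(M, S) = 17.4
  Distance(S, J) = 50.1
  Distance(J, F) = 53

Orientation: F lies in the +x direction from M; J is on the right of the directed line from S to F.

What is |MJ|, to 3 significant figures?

32.7

Checks: |SJ| = 50.10 ✓; |JF| = 53.00 ✓.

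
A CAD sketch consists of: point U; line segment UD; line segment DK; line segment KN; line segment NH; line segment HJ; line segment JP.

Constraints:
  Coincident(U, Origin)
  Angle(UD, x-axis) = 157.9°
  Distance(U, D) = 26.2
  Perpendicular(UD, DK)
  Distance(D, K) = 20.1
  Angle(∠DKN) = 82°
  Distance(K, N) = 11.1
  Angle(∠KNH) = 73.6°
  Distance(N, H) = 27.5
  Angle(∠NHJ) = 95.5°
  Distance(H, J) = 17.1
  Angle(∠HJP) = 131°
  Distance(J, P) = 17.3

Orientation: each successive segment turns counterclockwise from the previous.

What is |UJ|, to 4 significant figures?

42.76

U is at the origin; UD runs at 157.9° with length 26.2, so D = (-24.28, 9.857). UD ⟂ DK, so DK runs at -112.1°; with |DK| = 20.1, K = (-31.84, -8.766). ∠DKN = 82.0° gives KN at -14.10° from the x-axis; with |KN| = 11.1, N = (-21.07, -11.47). ∠KNH = 73.6° gives NH at 92.30° from the x-axis; with |NH| = 27.5, H = (-22.18, 16.01). ∠NHJ = 95.5° gives HJ at 176.8° from the x-axis; with |HJ| = 17.1, J = (-39.25, 16.96). Then |UJ| = |J − U| = 42.76.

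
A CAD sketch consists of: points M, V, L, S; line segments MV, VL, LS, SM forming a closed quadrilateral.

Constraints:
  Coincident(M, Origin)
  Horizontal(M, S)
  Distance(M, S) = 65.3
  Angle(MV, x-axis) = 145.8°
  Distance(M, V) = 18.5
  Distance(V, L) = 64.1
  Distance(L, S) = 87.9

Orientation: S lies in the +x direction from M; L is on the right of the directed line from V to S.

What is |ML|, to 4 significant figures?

53.09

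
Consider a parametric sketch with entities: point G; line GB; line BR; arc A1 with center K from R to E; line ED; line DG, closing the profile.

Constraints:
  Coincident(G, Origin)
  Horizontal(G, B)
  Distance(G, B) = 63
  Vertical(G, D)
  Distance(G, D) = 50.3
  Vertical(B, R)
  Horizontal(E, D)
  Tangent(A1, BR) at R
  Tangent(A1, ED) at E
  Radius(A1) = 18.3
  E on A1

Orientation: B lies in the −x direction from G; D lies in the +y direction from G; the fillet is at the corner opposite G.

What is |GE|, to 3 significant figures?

67.3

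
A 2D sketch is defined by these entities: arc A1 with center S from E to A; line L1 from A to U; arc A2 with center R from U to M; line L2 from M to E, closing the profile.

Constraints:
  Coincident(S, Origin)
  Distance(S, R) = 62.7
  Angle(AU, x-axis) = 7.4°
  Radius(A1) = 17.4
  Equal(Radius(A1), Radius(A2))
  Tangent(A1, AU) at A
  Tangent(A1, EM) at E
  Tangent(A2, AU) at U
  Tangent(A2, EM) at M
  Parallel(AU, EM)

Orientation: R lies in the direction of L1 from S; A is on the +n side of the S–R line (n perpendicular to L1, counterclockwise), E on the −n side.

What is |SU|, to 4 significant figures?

65.07

The slot axis is L1's direction at 7.4°, so u = (cos 7.4°, sin 7.4°) = (0.9917, 0.1288) and n = (−sin 7.4°, cos 7.4°) = (-0.1288, 0.9917). S is at the origin and R lies 62.7 along u from S, so R = 62.7·u = (62.18, 8.075). Tangency of A1 to both parallel lines with radius 17.4 puts A and E at S ± 17.4·n: A = (-2.241, 17.26), E = (2.241, -17.26). Equal radii place U and M the same way about R: U = R + 17.4·n = (59.94, 25.33), M = R − 17.4·n = (64.42, -9.180). Then |SU| = |U − S| = 65.07.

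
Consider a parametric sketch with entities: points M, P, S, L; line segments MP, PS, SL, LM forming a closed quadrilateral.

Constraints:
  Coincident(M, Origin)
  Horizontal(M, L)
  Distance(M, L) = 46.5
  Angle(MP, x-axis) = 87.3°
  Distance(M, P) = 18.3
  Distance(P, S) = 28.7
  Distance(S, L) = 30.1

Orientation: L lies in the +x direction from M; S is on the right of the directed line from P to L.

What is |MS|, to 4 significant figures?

17.79

M is at the origin; M and L share the same y with |ML| = 46.5 and L in +x, so L = (46.5, 0). MP runs at 87.3° with |MP| = 18.3, so P = (0.8620, 18.28). S is determined by |PS| = 28.7 and |SL| = 30.1 together: it lies at the intersection of circle(P, 28.7) and circle(L, 30.1). With |PL| = 49.16, the foot of the radical line on PL is 23.74 from P and the perpendicular offset is √(28.7² − 23.74²) = 16.12. Taking the right-of-PL solution: S = (16.91, -5.515).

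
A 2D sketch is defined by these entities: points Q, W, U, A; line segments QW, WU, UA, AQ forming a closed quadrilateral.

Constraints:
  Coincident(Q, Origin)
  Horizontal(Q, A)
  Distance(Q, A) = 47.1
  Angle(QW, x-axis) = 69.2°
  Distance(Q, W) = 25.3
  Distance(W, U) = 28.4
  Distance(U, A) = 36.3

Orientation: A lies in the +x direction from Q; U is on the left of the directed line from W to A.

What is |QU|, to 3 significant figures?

49.2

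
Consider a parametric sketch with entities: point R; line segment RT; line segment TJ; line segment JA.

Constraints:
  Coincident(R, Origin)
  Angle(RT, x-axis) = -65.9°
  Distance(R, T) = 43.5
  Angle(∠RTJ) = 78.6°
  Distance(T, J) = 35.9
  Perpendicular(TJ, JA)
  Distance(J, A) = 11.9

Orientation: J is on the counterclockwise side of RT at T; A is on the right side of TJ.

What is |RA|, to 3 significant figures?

61.0

R is at the origin; RT runs at -65.9° with length 43.5, so T = 43.5·(cos -65.9°, sin -65.9°) = (17.8, -39.7). ∠RTJ = 78.6°, so TJ runs at -65.9° + (180° − 78.6°) = 35.5° from the x-axis; with |TJ| = 35.9, J = T + 35.9·(cos 35.5°, sin 35.5°) = (47.0, -18.9). TJ ⟂ JA; with |JA| = 11.9 on the right of TJ, A = J + 11.9·(0.581, -0.814) = (53.9, -28.5). Then |RA| = |A − R| = 61.0.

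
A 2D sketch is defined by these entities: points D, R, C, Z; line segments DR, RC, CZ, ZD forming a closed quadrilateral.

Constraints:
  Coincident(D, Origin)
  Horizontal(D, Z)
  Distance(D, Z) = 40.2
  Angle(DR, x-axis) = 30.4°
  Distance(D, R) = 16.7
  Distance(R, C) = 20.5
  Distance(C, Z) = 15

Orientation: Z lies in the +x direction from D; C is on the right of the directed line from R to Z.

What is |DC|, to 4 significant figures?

28.26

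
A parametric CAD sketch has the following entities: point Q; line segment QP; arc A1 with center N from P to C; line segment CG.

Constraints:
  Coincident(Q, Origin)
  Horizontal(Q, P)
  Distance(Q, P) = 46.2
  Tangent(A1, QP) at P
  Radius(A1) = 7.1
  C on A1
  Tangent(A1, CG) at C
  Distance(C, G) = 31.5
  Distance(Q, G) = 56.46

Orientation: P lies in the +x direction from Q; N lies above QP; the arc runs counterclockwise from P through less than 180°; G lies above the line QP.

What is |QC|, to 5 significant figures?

53.673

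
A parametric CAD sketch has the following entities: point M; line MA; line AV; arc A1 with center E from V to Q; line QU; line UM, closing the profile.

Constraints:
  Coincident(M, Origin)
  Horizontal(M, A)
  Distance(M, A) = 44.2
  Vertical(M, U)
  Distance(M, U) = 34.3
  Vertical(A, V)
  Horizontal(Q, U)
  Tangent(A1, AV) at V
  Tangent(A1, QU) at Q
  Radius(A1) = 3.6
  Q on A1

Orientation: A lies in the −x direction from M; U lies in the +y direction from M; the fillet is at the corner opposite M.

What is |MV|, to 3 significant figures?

53.8

M is at the origin; MA is horizontal with |MA| = 44.2 and A on the −x side, so A = (-44.2, 0.00). MU is vertical with |MU| = 34.3 and U on the +y side, so U = (0.00, 34.3). The virtual corner opposite M is at (-44.2, 34.3). Tangency of A1 to AV means the radius EV is perpendicular to AV and since A1 is tangent to QU there, EQ ⟂ QU, with radius 3.6, so the center E sits 3.6 in from both sides at E = (-40.6, 30.7). That places the tangent points at V = (-44.2, 30.7) on AV and Q = (-40.6, 34.3) on QU. Then |MV| = |V − M| = 53.8.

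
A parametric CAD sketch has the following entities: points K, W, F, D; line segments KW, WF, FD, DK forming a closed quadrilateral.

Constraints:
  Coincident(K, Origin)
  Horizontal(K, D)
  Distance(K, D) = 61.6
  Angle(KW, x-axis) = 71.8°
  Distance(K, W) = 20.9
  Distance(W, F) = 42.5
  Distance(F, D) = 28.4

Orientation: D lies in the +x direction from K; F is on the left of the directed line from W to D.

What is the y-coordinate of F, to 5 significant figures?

25.290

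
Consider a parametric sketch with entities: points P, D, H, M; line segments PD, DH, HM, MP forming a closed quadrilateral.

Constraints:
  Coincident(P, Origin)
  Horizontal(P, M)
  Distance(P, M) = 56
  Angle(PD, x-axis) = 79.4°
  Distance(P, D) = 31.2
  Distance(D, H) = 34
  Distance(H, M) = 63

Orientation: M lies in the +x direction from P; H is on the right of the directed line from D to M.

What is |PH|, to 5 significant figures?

7.0466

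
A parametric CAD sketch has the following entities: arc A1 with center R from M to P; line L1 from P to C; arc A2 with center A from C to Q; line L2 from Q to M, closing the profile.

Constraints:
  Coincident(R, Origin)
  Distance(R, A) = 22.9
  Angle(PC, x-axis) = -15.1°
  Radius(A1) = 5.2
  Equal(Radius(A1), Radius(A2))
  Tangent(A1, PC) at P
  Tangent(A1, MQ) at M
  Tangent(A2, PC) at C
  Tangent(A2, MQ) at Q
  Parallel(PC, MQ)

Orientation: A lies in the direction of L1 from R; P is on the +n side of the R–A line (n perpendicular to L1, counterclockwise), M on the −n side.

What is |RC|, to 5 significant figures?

23.483

Tangency of A1 to both parallel lines with radius 5.2 puts P and M at R ± 5.2·n: P = (1.3546, 5.0205), M = (-1.3546, -5.0205). Equal radii place C and Q the same way about A: C = A + 5.2·n = (23.464, -0.94510), Q = A − 5.2·n = (20.755, -10.986). Then |RC| = |C − R| = 23.483.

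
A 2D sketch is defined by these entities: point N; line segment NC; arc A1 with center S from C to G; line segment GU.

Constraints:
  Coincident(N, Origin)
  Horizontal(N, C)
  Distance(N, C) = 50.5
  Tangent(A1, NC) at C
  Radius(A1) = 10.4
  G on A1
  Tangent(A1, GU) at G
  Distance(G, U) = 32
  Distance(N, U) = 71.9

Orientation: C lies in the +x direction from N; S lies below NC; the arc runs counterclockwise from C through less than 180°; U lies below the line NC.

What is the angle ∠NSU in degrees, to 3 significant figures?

113°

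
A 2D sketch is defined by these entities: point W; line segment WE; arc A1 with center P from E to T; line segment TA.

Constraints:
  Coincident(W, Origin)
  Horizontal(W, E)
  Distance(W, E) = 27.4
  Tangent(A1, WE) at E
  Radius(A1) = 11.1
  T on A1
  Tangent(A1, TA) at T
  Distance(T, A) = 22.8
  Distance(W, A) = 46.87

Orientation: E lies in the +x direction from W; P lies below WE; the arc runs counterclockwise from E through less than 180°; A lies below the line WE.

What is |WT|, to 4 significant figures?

24.53

Checks: ∠(PE, EW) = 90.00° ✓; |PE| = 11.10 ✓; |PT| = 11.10 ✓; ∠(PT, TA) = 90.00° ✓; |TA| = 22.80 ✓; |WA| = 46.87 ✓.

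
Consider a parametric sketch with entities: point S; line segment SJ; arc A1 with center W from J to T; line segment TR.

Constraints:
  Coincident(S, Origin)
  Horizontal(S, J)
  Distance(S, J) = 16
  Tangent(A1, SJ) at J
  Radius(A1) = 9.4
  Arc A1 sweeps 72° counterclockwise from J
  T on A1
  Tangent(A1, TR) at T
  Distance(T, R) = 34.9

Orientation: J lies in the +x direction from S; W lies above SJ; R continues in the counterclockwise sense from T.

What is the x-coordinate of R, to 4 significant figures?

35.72

On A1, J sits at bearing -90° from W; a 72° counterclockwise sweep puts T at bearing -18°, so T = W + 9.4·(cos -18°, sin -18°) = (24.94, 6.495). Since A1 is tangent to TR there, WT ⟂ TR, so TR runs along (−sin -18°, cos -18°); with |TR| = 34.9, R = (35.72, 39.69). So R.x = 35.72.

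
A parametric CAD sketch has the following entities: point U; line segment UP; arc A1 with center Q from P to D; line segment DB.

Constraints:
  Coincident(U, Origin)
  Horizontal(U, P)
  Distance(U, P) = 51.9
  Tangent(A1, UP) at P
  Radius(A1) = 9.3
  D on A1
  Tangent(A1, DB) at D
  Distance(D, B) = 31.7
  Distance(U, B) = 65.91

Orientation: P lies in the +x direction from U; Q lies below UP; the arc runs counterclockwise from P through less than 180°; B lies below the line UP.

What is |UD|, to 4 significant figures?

44.40

U is at the origin; U and P share the same y with |UP| = 51.9 and P on the +x side, so P = (51.90, 0.000). A1 meets UP tangentially, so QP is at right angles to UP, so Q = P + (0, -9.3) = (51.90, -9.300). Since QD ⟂ DB (tangency), |QB| = √(9.3² + 31.7²) = 33.04 regardless of where D sits on A1. So B lies on both circle(U, 65.91) and circle(Q, 33.04); the below-UP intersection is B = (50.54, -42.31). D is the foot of the tangent from B: D = (42.88, -11.55).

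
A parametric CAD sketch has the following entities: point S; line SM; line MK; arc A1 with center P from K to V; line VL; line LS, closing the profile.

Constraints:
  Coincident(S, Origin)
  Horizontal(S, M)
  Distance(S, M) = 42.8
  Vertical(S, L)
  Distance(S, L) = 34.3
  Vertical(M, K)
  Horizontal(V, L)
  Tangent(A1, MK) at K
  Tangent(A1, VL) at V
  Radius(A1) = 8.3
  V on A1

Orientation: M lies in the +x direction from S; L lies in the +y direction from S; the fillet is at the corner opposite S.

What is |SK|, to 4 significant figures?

50.08

S is at the origin; SM is horizontal with |SM| = 42.8 and M on the +x side, so M = (42.80, 0.000). S and L share the same x with |SL| = 34.3 and L on the +y side, so L = (0.000, 34.30). The virtual corner opposite S is at (42.80, 34.30). The tangent condition forces PK to be normal to MK and tangency of A1 to VL means the radius PV is perpendicular to VL, with radius 8.3, so the center P sits 8.3 in from both sides at P = (34.50, 26.00). That places the tangent points at K = (42.80, 26.00) on MK and V = (34.50, 34.30) on VL. Then |SK| = |K − S| = 50.08.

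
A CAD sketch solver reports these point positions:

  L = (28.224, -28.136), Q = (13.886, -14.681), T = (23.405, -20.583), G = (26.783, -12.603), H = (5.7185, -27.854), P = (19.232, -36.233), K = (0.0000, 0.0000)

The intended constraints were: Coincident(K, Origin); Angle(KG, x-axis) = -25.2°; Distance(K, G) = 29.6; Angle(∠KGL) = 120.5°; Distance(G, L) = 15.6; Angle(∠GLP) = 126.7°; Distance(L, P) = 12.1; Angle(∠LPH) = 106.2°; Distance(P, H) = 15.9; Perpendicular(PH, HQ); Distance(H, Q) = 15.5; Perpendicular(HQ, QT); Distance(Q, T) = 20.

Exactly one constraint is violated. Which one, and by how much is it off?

Distance(Q, T) = 20 — off by 8.80.

K = (0.00, 0.00) ✓; KG at -25.20° ✓; |KG| = 29.60 ✓; ∠KGL = 120.5° ✓; |GL| = 15.60 ✓; ∠GLP = 126.7° ✓; |LP| = 12.10 ✓; ∠LPH = 106.2° ✓; |PH| = 15.90 ✓; ∠(PH, HQ) = 90.00° ✓; |HQ| = 15.50 ✓; ∠(HQ, QT) = 90.00° ✓; |QT| = 11.20 ✗.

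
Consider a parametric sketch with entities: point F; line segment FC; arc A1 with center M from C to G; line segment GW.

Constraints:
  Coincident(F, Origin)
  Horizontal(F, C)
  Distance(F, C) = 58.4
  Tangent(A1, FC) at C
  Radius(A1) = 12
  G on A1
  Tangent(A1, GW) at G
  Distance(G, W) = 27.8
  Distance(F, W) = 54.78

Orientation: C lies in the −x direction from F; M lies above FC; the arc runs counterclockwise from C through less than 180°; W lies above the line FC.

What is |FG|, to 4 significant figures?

47.62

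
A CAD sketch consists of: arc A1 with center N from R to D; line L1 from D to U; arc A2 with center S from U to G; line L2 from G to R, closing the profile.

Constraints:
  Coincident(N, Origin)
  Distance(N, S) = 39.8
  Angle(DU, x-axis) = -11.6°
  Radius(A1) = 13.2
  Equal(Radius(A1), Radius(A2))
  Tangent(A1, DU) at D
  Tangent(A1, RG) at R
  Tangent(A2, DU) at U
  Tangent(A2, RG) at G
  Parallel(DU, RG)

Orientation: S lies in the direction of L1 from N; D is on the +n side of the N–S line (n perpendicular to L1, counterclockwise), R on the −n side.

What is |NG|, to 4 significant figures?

41.93

Tangency of A1 to both parallel lines with radius 13.2 puts D and R at N ± 13.2·n: D = (2.654, 12.93), R = (-2.654, -12.93). Equal radii place U and G the same way about S: U = S + 13.2·n = (41.64, 4.927), G = S − 13.2·n = (36.33, -20.93). Then |NG| = |G − N| = 41.93.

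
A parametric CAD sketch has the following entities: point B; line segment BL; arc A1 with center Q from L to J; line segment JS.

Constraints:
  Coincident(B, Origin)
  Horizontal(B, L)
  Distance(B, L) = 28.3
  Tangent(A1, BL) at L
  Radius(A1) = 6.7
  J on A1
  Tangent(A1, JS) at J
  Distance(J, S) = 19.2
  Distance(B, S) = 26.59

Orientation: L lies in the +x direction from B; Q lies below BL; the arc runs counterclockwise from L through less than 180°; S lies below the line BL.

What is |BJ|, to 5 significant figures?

22.480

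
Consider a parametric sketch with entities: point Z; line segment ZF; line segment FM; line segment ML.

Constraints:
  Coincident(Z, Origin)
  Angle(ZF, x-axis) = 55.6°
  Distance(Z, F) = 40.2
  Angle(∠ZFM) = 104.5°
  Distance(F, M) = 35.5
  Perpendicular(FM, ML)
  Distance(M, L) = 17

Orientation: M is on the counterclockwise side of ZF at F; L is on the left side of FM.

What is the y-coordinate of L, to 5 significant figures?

48.746

Z is at the origin; ZF runs at 55.6° with length 40.2, so F = 40.2·(cos 55.6°, sin 55.6°) = (22.712, 33.170). ∠ZFM = 104.5°, so FM runs at 55.6° + (180° − 104.5°) = 131.10° from the x-axis; with |FM| = 35.5, M = F + 35.5·(cos 131.10°, sin 131.10°) = (-0.62515, 59.921). FM is perpendicular to ML; with |ML| = 17.0 on the left of FM, L = M + 17.0·(-0.75356, -0.65738) = (-13.436, 48.746). So L.y = 48.746.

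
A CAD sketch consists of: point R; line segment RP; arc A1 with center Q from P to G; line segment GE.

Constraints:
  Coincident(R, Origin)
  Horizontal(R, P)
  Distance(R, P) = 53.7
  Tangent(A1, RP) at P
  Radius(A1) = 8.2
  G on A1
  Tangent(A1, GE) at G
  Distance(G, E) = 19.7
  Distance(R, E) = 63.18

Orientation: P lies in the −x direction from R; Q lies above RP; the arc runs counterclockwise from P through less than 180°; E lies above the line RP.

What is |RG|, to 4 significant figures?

48.05

Checks: |QG| = 8.200 ✓; ∠(QG, GE) = 90.00° ✓; |GE| = 19.70 ✓; |RE| = 63.18 ✓.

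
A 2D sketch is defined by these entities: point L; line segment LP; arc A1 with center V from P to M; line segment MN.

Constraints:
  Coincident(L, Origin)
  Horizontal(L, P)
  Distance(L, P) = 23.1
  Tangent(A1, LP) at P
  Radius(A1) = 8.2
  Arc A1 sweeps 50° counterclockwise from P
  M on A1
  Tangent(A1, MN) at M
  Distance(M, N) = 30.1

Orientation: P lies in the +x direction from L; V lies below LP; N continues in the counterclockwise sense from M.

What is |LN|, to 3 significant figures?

26.1

L is at the origin; LP is horizontal with |LP| = 23.1 and P on the +x side, so P = (23.1, 0.00). Since A1 is tangent to LP there, VP ⟂ LP, so V = P + (0, -8.2) = (23.1, -8.20). On A1, P sits at bearing 90° from V; a 50° counterclockwise sweep puts M at bearing 140°, so M = V + 8.2·(cos 140°, sin 140°) = (16.8, -2.93). Since A1 is tangent to MN there, VM ⟂ MN, so MN runs along (−sin 140°, cos 140°); with |MN| = 30.1, N = (-2.53, -26.0). Then |LN| = |N − L| = 26.1.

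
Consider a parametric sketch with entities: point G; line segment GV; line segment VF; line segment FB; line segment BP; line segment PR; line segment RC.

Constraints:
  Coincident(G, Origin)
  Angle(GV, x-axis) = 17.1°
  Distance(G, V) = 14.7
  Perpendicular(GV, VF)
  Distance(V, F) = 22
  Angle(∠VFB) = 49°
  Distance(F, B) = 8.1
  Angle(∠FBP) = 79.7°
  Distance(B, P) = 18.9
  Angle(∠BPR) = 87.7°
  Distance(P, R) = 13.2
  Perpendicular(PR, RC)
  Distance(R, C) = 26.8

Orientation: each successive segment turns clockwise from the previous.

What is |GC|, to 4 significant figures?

32.83

G is at the origin; GV runs at 17.1° with length 14.7, so V = (14.05, 4.322). GV is perpendicular to VF, so VF runs at -72.90°; with |VF| = 22.0, F = (20.52, -16.71). ∠VFB = 49.0° gives FB at 156.1° from the x-axis; with |FB| = 8.1, B = (13.11, -13.42). ∠FBP = 79.7° gives BP at 55.80° from the x-axis; with |BP| = 18.9, P = (23.74, 2.208). ∠BPR = 87.7° gives PR at -36.50° from the x-axis; with |PR| = 13.2, R = (34.35, -5.643). The perpendicularity gives RC at right angles to PR, so RC runs at -126.5°; with |RC| = 26.8, C = (18.41, -27.19). Then |GC| = |C − G| = 32.83.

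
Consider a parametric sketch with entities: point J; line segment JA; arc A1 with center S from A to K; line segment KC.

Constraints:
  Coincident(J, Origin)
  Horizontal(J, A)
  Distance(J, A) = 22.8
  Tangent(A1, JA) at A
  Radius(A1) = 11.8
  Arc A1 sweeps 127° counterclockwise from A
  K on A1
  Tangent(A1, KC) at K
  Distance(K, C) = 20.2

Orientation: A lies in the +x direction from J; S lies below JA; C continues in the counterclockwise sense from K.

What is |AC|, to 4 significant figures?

35.14

J is at the origin; J and A share the same y with |JA| = 22.8 and A on the +x side, so A = (22.80, 0.000). A1 meets JA tangentially, so SA is at right angles to JA, so S = A + (0, -11.8) = (22.80, -11.80). On A1, A sits at bearing 90° from S; a 127° counterclockwise sweep puts K at bearing 217°, so K = S + 11.8·(cos 217°, sin 217°) = (13.38, -18.90). Since A1 is tangent to KC there, SK ⟂ KC, so KC runs along (−sin 217°, cos 217°); with |KC| = 20.2, C = (25.53, -35.03). Then |AC| = |C − A| = 35.14.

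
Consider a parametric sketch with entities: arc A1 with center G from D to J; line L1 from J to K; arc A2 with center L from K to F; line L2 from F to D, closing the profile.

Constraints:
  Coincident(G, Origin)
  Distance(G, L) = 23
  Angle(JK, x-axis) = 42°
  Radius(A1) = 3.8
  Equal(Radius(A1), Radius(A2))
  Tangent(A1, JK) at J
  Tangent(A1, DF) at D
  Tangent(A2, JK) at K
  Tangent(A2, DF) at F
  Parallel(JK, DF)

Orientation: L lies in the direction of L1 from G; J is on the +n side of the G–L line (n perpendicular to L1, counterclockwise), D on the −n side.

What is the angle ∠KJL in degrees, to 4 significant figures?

9.382°

The slot axis is L1's direction at 42.0°, so u = (cos 42.0°, sin 42.0°) = (0.7431, 0.6691) and n = (−sin 42.0°, cos 42.0°) = (-0.6691, 0.7431). G is at the origin and L lies 23.0 along u from G, so L = 23.0·u = (17.09, 15.39). Tangency of A1 to both parallel lines with radius 3.8 puts J and D at G ± 3.8·n: J = (-2.543, 2.824), D = (2.543, -2.824). Equal radii place K and F the same way about L: K = L + 3.8·n = (14.55, 18.21), F = L − 3.8·n = (19.64, 12.57). Then cos ∠KJL = JK·JL / (|JK||JL|), giving 9.382°.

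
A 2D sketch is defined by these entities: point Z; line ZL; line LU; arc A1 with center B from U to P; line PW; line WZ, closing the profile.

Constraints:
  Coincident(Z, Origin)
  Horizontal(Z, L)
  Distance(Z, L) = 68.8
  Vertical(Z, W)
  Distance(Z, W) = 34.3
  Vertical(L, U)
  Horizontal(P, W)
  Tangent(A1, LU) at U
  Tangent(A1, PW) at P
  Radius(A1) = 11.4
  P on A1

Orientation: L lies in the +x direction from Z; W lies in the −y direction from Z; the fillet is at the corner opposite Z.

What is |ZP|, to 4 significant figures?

66.87

Z is at the origin; Z and L share the same y with |ZL| = 68.8 and L on the +x side, so L = (68.80, 0.000). ZW is vertical with |ZW| = 34.3 and W on the −y side, so W = (0.000, -34.30). The virtual corner opposite Z is at (68.80, -34.30). A1 meets LU tangentially, so BU is at right angles to LU and A1 meets PW tangentially, so BP is at right angles to PW, with radius 11.4, so the center B sits 11.4 in from both sides at B = (57.40, -22.90). That places the tangent points at U = (68.80, -22.90) on LU and P = (57.40, -34.30) on PW. Then |ZP| = |P − Z| = 66.87.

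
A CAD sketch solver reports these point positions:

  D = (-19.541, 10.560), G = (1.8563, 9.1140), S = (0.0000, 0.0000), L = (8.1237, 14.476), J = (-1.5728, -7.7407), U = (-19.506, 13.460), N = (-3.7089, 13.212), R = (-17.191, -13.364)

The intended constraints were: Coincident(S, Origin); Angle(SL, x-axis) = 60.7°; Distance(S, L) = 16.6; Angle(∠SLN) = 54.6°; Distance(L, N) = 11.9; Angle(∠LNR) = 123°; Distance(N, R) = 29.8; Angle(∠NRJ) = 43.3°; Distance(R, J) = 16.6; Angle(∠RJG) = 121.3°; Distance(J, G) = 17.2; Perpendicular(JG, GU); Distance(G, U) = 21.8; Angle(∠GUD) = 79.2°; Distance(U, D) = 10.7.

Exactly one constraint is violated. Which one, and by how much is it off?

Distance(U, D) = 10.7 — off by 7.80.

S = (0.00, 0.00) ✓; SL at 60.70° ✓; |SL| = 16.60 ✓; ∠SLN = 54.60° ✓; |LN| = 11.90 ✓; ∠LNR = 123.0° ✓; |NR| = 29.80 ✓; ∠NRJ = 43.30° ✓; |RJ| = 16.60 ✓; ∠RJG = 121.3° ✓; |JG| = 17.20 ✓; ∠(JG, GU) = 90.00° ✓; |GU| = 21.80 ✓; ∠GUD = 79.19° ✓; |UD| = 2.900 ✗.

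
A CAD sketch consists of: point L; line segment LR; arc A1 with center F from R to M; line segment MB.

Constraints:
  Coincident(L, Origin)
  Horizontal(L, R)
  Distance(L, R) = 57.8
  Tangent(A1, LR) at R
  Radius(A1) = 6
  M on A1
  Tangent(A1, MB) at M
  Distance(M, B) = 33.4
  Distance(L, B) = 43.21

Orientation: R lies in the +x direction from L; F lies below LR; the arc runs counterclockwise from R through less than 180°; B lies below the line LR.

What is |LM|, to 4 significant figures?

53.13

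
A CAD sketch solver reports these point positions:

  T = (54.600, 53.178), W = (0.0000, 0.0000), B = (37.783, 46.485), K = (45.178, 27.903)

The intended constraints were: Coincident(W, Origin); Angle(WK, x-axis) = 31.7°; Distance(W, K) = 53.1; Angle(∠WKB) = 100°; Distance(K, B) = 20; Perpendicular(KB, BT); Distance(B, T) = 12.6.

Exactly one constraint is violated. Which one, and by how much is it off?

Distance(B, T) = 12.6 — off by 5.50.

W = (0.00, 0.00) ✓; WK at 31.70° ✓; |WK| = 53.10 ✓; ∠WKB = 100.0° ✓; |KB| = 20.00 ✓; ∠(KB, BT) = 90.00° ✓; |BT| = 18.10 ✗.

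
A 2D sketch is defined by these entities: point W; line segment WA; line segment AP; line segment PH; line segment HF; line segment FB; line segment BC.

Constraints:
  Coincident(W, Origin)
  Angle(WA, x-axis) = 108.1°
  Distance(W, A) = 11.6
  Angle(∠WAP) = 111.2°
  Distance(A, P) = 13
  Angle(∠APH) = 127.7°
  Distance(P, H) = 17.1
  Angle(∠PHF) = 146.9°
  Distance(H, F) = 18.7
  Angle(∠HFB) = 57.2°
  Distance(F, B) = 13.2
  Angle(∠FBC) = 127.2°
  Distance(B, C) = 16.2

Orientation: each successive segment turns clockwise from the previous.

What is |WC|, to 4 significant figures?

15.01

W is at the origin; WA runs at 108.1° with length 11.6, so A = (-3.604, 11.03). ∠WAP = 111.2° gives AP at 39.30° from the x-axis; with |AP| = 13.0, P = (6.456, 19.26). ∠APH = 127.7° gives PH at -13.00° from the x-axis; with |PH| = 17.1, H = (23.12, 15.41). ∠PHF = 146.9° gives HF at -46.10° from the x-axis; with |HF| = 18.7, F = (36.08, 1.939). ∠HFB = 57.2° gives FB at -168.9° from the x-axis; with |FB| = 13.2, B = (23.13, -0.6023). ∠FBC = 127.2° gives BC at 138.3° from the x-axis; with |BC| = 16.2, C = (11.04, 10.17). Then |WC| = |C − W| = 15.01.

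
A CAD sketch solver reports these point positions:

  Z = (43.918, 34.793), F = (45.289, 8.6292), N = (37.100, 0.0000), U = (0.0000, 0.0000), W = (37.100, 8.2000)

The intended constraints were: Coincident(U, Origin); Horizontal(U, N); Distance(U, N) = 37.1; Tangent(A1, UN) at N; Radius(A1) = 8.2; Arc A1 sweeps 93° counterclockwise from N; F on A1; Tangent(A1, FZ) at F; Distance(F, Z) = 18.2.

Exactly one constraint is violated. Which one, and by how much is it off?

Distance(F, Z) = 18.2 — off by 8.00.

U = (0.00, 0.00) ✓; U.y = 0.00, N.y = 0.00 ✓; |UN| = 37.10 ✓; ∠(WN, NU) = 90.00° ✓; |WN| = 8.200 ✓; bearing(W→F) − bearing(W→N) = 93.00° ✓; |WF| = 8.200 ✓; ∠(WF, FZ) = 90.00° ✓; |FZ| = 26.20 ✗.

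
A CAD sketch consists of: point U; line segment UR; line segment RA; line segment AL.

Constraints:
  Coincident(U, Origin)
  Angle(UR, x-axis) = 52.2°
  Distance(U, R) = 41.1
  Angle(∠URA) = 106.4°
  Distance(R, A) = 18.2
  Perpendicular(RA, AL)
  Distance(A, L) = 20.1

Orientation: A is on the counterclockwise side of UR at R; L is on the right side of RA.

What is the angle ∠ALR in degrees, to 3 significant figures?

42.2°

U is at the origin; UR runs at 52.2° with length 41.1, so R = 41.1·(cos 52.2°, sin 52.2°) = (25.2, 32.5). ∠URA = 106.4°, so RA runs at 52.2° + (180° − 106.4°) = 126° from the x-axis; with |RA| = 18.2, A = R + 18.2·(cos 126°, sin 126°) = (14.5, 47.2). RA is perpendicular to AL; with |AL| = 20.1 on the right of RA, L = A + 20.1·(0.811, 0.585) = (30.8, 59.0). Then cos ∠ALR = LA·LR / (|LA||LR|), giving 42.2°.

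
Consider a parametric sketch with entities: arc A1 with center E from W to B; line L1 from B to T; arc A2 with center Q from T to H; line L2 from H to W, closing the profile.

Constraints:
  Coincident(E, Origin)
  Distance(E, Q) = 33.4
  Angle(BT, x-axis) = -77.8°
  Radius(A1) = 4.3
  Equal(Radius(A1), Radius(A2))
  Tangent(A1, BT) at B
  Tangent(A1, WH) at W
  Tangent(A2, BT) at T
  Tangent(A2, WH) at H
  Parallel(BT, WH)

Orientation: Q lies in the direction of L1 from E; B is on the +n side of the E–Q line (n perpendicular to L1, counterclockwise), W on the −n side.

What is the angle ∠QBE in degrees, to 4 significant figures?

82.66°

The slot axis is L1's direction at -77.8°, so u = (cos -77.8°, sin -77.8°) = (0.2113, -0.9774) and n = (−sin -77.8°, cos -77.8°) = (0.9774, 0.2113). E is at the origin and Q lies 33.4 along u from E, so Q = 33.4·u = (7.058, -32.65). Tangency of A1 to both parallel lines with radius 4.3 puts B and W at E ± 4.3·n: B = (4.203, 0.9087), W = (-4.203, -0.9087). Then cos ∠QBE = BQ·BE / (|BQ||BE|), giving 82.66°.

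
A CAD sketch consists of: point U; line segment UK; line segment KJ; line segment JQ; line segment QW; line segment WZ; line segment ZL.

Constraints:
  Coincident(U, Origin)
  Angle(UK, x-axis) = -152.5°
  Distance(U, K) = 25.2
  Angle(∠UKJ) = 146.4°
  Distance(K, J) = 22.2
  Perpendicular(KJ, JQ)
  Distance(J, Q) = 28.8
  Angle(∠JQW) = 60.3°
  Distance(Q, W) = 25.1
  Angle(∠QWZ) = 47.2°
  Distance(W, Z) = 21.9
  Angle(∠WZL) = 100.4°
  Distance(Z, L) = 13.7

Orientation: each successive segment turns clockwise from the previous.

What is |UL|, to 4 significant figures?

49.33

U is at the origin; UK runs at -152.5° with length 25.2, so K = (-22.35, -11.64). ∠UKJ = 146.4° gives KJ at 173.9° from the x-axis; with |KJ| = 22.2, J = (-44.43, -9.277). KJ is perpendicular to JQ, so JQ runs at 83.90°; with |JQ| = 28.8, Q = (-41.37, 19.36). ∠JQW = 60.3° gives QW at -35.80° from the x-axis; with |QW| = 25.1, W = (-21.01, 4.677). ∠QWZ = 47.2° gives WZ at -168.6° from the x-axis; with |WZ| = 21.9, Z = (-42.48, 0.3488). ∠WZL = 100.4° gives ZL at 111.8° from the x-axis; with |ZL| = 13.7, L = (-47.56, 13.07). Then |UL| = |L − U| = 49.33.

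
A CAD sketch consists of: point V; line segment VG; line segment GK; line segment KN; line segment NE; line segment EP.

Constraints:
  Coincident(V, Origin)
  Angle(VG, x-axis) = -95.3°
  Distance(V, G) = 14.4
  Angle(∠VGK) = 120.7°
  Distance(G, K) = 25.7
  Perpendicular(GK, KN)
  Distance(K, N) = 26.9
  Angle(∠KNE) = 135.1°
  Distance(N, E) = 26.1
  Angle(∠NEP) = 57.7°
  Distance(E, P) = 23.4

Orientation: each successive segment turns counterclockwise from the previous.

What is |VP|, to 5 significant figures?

13.892

V is at the origin; VG runs at -95.3° with length 14.4, so G = (-1.3301, -14.338). ∠VGK = 120.7° gives GK at -36.000° from the x-axis; with |GK| = 25.7, K = (19.462, -29.445). GK ⟂ KN, so KN runs at 54.000°; with |KN| = 26.9, N = (35.273, -7.6820). ∠KNE = 135.1° gives NE at 98.900° from the x-axis; with |NE| = 26.1, E = (31.235, 18.104). ∠NEP = 57.7° gives EP at -138.80° from the x-axis; with |EP| = 23.4, P = (13.629, 2.6905). Then |VP| = |P − V| = 13.892.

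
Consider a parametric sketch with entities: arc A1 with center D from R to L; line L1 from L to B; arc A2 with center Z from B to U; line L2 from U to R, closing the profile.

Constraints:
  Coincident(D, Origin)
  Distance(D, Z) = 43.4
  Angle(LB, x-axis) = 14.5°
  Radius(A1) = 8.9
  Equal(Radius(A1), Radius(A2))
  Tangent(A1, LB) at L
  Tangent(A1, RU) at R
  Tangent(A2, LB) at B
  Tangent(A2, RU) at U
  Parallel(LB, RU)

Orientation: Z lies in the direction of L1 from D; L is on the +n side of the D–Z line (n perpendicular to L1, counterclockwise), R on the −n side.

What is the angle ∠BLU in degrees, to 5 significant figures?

22.300°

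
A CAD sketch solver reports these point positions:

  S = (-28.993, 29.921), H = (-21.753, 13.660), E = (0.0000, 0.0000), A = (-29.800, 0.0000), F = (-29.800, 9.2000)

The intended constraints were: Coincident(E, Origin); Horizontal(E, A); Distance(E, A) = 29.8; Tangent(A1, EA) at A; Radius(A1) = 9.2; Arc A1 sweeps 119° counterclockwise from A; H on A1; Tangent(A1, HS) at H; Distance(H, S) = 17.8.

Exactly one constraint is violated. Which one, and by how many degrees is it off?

Tangent(A1, HS) at H — off by 5.00°.

E = (0.00, 0.00) ✓; E.y = 0.00, A.y = 0.00 ✓; |EA| = 29.80 ✓; ∠(FA, AE) = 90.00° ✓; |FA| = 9.200 ✓; bearing(F→H) − bearing(F→A) = 119.0° ✓; |FH| = 9.200 ✓; ∠(FH, HS) = 95.00° ✗; |HS| = 17.80 ✓.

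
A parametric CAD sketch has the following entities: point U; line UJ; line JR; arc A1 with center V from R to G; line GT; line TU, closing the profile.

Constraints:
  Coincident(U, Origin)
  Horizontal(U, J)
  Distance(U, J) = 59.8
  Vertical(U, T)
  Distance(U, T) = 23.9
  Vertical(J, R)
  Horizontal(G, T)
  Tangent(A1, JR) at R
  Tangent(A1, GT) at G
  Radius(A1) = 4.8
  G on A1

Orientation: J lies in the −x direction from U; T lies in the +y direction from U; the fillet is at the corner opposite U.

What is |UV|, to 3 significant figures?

58.2

U is at the origin; UJ is horizontal with |UJ| = 59.8 and J on the −x side, so J = (-59.8, 0.00). U and T share the same x with |UT| = 23.9 and T on the +y side, so T = (0.00, 23.9). The virtual corner opposite U is at (-59.8, 23.9). A1 meets JR tangentially, so VR is at right angles to JR and since A1 is tangent to GT there, VG ⟂ GT, with radius 4.8, so the center V sits 4.8 in from both sides at V = (-55.0, 19.1). Then |UV| = |V − U| = 58.2.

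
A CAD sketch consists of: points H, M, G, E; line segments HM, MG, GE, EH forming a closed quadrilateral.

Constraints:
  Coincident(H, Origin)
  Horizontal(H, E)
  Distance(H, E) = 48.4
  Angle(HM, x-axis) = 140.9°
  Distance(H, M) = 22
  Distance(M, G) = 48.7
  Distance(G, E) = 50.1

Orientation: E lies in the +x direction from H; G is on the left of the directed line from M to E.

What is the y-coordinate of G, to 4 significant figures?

42.69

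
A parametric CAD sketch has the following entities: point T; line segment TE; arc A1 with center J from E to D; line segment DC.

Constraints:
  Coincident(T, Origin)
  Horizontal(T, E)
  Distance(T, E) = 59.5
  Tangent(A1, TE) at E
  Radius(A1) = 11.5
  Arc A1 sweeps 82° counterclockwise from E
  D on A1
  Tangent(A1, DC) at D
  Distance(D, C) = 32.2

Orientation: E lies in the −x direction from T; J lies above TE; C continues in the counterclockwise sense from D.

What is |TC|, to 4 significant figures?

60.41

On A1, E sits at bearing -90° from J; an 82° counterclockwise sweep puts D at bearing -8°, so D = J + 11.5·(cos -8°, sin -8°) = (-48.11, 9.900). Since A1 is tangent to DC there, JD ⟂ DC, so DC runs along (−sin -8°, cos -8°); with |DC| = 32.2, C = (-43.63, 41.79). Then |TC| = |C − T| = 60.41.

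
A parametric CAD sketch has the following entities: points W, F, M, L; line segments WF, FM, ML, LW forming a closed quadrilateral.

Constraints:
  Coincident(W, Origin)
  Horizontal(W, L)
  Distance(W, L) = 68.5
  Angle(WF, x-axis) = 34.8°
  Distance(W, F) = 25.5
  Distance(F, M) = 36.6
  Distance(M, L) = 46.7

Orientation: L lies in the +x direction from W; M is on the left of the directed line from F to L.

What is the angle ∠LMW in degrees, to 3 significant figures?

76.9°

W is at the origin; W and L share the same y with |WL| = 68.5 and L in +x, so L = (68.5, 0). WF runs at 34.8° with |WF| = 25.5, so F = (20.9, 14.6). M is determined by |FM| = 36.6 and |ML| = 46.7 together: it lies at the intersection of circle(F, 36.6) and circle(L, 46.7). With |FL| = 49.7, the foot of the radical line on FL is 16.4 from F and the perpendicular offset is √(36.6² − 16.4²) = 32.7. Taking the left-of-FL solution: M = (46.2, 41.0).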